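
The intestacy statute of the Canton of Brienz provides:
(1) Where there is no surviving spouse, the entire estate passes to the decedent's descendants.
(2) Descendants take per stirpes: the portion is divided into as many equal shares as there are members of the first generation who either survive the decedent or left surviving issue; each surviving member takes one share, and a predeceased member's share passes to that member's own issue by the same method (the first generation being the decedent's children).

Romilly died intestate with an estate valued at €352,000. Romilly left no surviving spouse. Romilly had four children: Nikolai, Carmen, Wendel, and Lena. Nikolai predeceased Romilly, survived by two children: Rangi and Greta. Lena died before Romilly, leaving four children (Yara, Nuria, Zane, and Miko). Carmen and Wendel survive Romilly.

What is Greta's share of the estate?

Greta receives €44,000.

The entire €352,000 passes to the descendants.
That amount (€352,000) is divided into 4 shares of €88,000: Carmen and Wendel each take €88,000; Nikolai's €88,000 share passes to Nikolai's issue; Lena's €88,000 share passes to Lena's issue.
Nikolai's share (€88,000) is divided into 2 shares of €44,000: Rangi and Greta each take €44,000.
Lena's share (€88,000) is divided into 4 shares of €22,000: Yara, Nuria, Zane, and Miko each take €22,000.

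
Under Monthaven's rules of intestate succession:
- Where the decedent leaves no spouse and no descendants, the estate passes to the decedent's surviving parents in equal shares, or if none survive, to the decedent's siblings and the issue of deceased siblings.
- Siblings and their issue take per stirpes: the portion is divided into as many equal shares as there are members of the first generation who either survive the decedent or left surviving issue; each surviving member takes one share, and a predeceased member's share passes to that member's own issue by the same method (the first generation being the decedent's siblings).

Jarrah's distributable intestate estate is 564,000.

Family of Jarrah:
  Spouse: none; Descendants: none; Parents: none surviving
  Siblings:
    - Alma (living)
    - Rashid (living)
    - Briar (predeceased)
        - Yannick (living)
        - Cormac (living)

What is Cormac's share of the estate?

Cormac receives 94,000.

The entire 564,000 passes to the siblings and their issue.
That amount (564,000) is divided into 3 shares of 188,000: Alma and Rashid each take 188,000; Briar's 188,000 share passes to Briar's issue.
Briar's share (188,000) is divided into 2 shares of 94,000: Yannick and Cormac each take 94,000.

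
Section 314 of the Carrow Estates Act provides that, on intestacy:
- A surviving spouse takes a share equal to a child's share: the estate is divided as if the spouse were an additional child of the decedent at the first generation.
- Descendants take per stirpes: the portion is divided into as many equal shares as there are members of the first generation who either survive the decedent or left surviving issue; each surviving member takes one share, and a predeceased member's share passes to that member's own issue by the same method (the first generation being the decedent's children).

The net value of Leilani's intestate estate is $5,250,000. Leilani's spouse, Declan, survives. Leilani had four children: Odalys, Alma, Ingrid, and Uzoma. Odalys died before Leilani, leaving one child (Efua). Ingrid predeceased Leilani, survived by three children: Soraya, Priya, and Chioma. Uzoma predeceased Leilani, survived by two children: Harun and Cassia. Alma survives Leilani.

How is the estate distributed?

The spouse counts as an additional share at the children's level, so there are 5 primary shares of $1,050,000. Declan takes one such share ($1,050,000).
The children's combined portion ($4,200,000) is divided into 4 shares of $1,050,000: Alma takes $1,050,000; Odalys's $1,050,000 share passes to Odalys's issue; Ingrid's $1,050,000 share passes to Ingrid's issue; Uzoma's $1,050,000 share passes to Uzoma's issue.
Odalys's share ($1,050,000) passes entirely to Efua.
Ingrid's share ($1,050,000) is divided into 3 shares of $350,000: Soraya, Priya, and Chioma each take $350,000.
Uzoma's share ($1,050,000) is divided into 2 shares of $525,000: Harun and Cassia each take $525,000.

Declan: $1,050,000; Efua: $1,050,000; Alma: $1,050,000; Soraya: $350,000; Priya: $350,000; Chioma: $350,000; Harun: $525,000; Cassia: $525,000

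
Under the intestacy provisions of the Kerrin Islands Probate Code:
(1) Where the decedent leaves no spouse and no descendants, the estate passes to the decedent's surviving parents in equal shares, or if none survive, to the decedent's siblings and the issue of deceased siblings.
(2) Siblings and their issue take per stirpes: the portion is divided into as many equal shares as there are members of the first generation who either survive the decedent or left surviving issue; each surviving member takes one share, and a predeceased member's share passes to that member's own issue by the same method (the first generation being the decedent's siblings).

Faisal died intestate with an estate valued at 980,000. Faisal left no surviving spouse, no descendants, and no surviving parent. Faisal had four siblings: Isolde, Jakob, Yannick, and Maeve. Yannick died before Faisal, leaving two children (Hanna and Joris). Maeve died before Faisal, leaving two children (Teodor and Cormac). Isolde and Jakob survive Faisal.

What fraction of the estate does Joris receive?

The entire 980,000 passes to the siblings and their issue.
That amount (980,000) is divided into 4 shares of 245,000: Isolde and Jakob each take 245,000; Yannick's 245,000 share passes to Yannick's issue; Maeve's 245,000 share passes to Maeve's issue.
Yannick's share (245,000) is divided into 2 shares of 122,500: Hanna and Joris each take 122,500.
Maeve's share (245,000) is divided into 2 shares of 122,500: Teodor and Cormac each take 122,500.

Joris receives 1/8 of the estate.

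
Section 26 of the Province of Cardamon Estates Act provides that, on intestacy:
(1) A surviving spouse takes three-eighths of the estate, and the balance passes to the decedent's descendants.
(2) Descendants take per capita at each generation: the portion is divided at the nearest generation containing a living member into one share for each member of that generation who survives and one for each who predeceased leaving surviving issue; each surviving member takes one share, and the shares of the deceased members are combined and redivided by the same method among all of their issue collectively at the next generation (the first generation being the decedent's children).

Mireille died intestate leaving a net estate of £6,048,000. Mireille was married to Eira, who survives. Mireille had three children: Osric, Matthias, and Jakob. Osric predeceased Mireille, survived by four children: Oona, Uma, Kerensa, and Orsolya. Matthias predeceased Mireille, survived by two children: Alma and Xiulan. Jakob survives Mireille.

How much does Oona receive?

Oona receives £420,000.

Eira takes three-eighths of £6,048,000 = £2,268,000. The remaining £3,780,000 passes to the descendants.
The descendants' portion (£3,780,000) is divided at the children's generation into 3 shares of £1,260,000. Jakob takes £1,260,000. The 2 shares of the deceased (Osric and Matthias) are combined into a pool of £2,520,000.
That pool (£2,520,000) is divided at the grandchildren's generation equally among Oona, Uma, Kerensa, Orsolya, Alma, and Xiulan: £420,000 each.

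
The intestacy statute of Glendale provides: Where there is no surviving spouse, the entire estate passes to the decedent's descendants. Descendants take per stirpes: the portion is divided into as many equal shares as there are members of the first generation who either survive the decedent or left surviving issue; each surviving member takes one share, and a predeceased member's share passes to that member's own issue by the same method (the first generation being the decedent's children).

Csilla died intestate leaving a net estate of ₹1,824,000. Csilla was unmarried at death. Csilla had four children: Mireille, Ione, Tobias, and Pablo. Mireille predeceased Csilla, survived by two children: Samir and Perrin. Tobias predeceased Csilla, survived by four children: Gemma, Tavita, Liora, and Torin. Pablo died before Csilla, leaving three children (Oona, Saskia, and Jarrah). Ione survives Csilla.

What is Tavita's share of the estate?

Tavita receives ₹114,000.

The entire ₹1,824,000 passes to the descendants.
That amount (₹1,824,000) is divided into 4 shares of ₹456,000: Ione takes ₹456,000; Mireille's ₹456,000 share passes to Mireille's issue; Tobias's ₹456,000 share passes to Tobias's issue; Pablo's ₹456,000 share passes to Pablo's issue.
Mireille's share (₹456,000) is divided into 2 shares of ₹228,000: Samir and Perrin each take ₹228,000.
Tobias's share (₹456,000) is divided into 4 shares of ₹114,000: Gemma, Tavita, Liora, and Torin each take ₹114,000.
Pablo's share (₹456,000) is divided into 3 shares of ₹152,000: Oona, Saskia, and Jarrah each take ₹152,000.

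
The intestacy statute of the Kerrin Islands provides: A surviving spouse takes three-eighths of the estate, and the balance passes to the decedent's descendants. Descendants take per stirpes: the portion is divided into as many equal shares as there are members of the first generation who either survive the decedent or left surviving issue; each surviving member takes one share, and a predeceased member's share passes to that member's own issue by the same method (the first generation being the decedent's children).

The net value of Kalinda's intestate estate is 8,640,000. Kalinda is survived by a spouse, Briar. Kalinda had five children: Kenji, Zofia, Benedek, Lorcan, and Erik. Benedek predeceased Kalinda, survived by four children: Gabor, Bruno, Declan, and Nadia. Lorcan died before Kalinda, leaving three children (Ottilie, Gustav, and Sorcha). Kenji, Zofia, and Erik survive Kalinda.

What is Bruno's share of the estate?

Briar takes three-eighths of 8,640,000 = 3,240,000. The remaining 5,400,000 passes to the descendants.
The descendants' portion (5,400,000) is divided into 5 shares of 1,080,000: Kenji, Zofia, and Erik each take 1,080,000; Benedek's 1,080,000 share passes to Benedek's issue; Lorcan's 1,080,000 share passes to Lorcan's issue.
Benedek's share (1,080,000) is divided into 4 shares of 270,000: Gabor, Bruno, Declan, and Nadia each take 270,000.
Lorcan's share (1,080,000) is divided into 3 shares of 360,000: Ottilie, Gustav, and Sorcha each take 360,000.

Bruno receives 270,000.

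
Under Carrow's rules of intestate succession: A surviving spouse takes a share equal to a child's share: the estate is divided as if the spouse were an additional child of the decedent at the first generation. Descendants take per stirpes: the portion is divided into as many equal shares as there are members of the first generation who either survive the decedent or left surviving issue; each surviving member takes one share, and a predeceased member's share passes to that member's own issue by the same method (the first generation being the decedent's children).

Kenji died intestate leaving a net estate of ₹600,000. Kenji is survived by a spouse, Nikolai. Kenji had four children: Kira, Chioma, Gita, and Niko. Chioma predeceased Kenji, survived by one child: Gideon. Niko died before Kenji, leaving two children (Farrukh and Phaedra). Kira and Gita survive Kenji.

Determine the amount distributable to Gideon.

The spouse counts as an additional share at the children's level, so there are 5 primary shares of ₹120,000. Nikolai takes one such share (₹120,000).
The children's combined portion (₹480,000) is divided into 4 shares of ₹120,000: Kira and Gita each take ₹120,000; Chioma's ₹120,000 share passes to Chioma's issue; Niko's ₹120,000 share passes to Niko's issue.
Chioma's share (₹120,000) passes entirely to Gideon.
Niko's share (₹120,000) is divided into 2 shares of ₹60,000: Farrukh and Phaedra each take ₹60,000.

Gideon receives ₹120,000.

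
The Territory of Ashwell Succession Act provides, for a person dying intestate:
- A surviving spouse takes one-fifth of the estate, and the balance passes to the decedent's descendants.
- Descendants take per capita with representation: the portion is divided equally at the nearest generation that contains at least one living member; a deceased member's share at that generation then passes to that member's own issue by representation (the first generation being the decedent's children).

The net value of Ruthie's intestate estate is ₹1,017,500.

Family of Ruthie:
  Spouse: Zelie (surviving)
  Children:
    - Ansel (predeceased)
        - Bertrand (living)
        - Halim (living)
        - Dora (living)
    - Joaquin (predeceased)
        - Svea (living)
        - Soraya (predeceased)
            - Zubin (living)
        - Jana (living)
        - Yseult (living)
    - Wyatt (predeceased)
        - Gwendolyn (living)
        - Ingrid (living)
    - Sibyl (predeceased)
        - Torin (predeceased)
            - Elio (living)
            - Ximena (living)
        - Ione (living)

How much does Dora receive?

Zelie takes one-fifth of ₹1,017,500 = ₹203,500. The remaining ₹814,000 passes to the descendants.
No child survives, so the initial division is made at the grandchildren's generation.
The descendants' portion (₹814,000) is divided into 11 shares of ₹74,000: Bertrand, Halim, Dora, Svea, Jana, Yseult, Gwendolyn, Ingrid, and Ione each take ₹74,000; Soraya's ₹74,000 share passes to Soraya's issue; Torin's ₹74,000 share passes to Torin's issue.
Soraya's share (₹74,000) passes entirely to Zubin.
Torin's share (₹74,000) is divided into 2 shares of ₹37,000: Elio and Ximena each take ₹37,000.

Dora receives ₹74,000.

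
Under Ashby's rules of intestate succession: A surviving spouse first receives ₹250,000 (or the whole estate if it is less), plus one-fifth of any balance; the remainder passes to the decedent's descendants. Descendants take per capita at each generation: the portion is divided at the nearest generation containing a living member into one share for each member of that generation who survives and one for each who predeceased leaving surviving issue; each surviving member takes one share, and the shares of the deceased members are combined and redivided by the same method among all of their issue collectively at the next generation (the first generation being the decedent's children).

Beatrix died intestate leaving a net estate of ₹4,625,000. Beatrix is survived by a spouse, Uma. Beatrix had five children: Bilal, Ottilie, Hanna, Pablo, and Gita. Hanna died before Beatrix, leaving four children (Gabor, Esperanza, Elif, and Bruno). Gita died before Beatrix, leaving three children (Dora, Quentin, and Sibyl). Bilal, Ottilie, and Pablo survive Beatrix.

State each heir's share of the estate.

Uma first takes ₹250,000, leaving a balance of ₹4,375,000. Uma then takes one-fifth of the balance (₹875,000), for a total of ₹1,125,000. The remaining ₹3,500,000 passes to the descendants.
The descendants' portion (₹3,500,000) is divided at the children's generation into 5 shares of ₹700,000. Bilal, Ottilie, and Pablo each take ₹700,000. The 2 shares of the deceased (Hanna and Gita) are combined into a pool of ₹1,400,000.
That pool (₹1,400,000) is divided at the grandchildren's generation equally among Gabor, Esperanza, Elif, Bruno, Dora, Quentin, and Sibyl: ₹200,000 each.

Uma: ₹1,125,000; Bilal: ₹700,000; Ottilie: ₹700,000; Gabor: ₹200,000; Esperanza: ₹200,000; Elif: ₹200,000; Bruno: ₹200,000; Pablo: ₹700,000; Dora: ₹200,000; Quentin: ₹200,000; Sibyl: ₹200,000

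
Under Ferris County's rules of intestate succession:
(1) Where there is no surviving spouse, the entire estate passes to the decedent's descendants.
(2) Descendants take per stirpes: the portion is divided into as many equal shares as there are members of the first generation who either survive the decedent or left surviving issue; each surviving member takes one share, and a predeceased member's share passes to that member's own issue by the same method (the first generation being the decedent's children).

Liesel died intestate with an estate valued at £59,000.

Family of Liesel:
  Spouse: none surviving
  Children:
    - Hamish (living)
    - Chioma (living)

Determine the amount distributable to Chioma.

The entire £59,000 passes to the descendants.
That amount (£59,000) is divided into 2 shares of £29,500: Hamish and Chioma each take £29,500.

Chioma receives £29,500.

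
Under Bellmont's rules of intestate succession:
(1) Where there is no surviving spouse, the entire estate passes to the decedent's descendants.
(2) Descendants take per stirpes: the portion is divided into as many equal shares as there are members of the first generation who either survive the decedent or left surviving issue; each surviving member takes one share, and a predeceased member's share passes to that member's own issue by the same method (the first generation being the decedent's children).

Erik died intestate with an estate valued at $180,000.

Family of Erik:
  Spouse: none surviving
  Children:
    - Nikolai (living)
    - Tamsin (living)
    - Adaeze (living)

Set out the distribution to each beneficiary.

The entire $180,000 passes to the descendants.
That amount ($180,000) is divided into 3 shares of $60,000: Nikolai, Tamsin, and Adaeze each take $60,000.

Nikolai: $60,000; Tamsin: $60,000; Adaeze: $60,000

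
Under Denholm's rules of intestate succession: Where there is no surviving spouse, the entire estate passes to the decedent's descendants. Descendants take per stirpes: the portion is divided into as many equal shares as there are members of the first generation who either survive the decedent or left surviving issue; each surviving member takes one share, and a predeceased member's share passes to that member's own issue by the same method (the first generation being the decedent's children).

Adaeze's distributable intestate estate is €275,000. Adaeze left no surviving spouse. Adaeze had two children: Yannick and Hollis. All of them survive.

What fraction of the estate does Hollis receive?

Hollis receives 1/2 of the estate.

The entire €275,000 passes to the descendants.
That amount (€275,000) is divided into 2 shares of €137,500: Yannick and Hollis each take €137,500.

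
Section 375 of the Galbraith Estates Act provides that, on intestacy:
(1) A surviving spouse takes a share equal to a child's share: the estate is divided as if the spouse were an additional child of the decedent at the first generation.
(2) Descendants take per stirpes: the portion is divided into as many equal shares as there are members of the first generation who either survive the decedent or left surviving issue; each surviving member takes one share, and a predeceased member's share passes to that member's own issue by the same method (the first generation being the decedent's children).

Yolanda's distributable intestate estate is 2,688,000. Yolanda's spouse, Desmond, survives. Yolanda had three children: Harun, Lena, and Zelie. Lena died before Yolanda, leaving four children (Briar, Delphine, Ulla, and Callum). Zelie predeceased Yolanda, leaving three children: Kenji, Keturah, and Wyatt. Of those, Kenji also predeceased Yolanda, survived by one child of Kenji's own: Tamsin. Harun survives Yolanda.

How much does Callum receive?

Callum receives 168,000.

The spouse counts as an additional share at the children's level, so there are 4 primary shares of 672,000. Desmond takes one such share (672,000).
The children's combined portion (2,016,000) is divided into 3 shares of 672,000: Harun takes 672,000; Lena's 672,000 share passes to Lena's issue; Zelie's 672,000 share passes to Zelie's issue.
Lena's share (672,000) is divided into 4 shares of 168,000: Briar, Delphine, Ulla, and Callum each take 168,000.
Zelie's share (672,000) is divided into 3 shares of 224,000: Keturah and Wyatt each take 224,000; Kenji's 224,000 share passes to Kenji's issue.
Kenji's share (224,000) passes entirely to Tamsin.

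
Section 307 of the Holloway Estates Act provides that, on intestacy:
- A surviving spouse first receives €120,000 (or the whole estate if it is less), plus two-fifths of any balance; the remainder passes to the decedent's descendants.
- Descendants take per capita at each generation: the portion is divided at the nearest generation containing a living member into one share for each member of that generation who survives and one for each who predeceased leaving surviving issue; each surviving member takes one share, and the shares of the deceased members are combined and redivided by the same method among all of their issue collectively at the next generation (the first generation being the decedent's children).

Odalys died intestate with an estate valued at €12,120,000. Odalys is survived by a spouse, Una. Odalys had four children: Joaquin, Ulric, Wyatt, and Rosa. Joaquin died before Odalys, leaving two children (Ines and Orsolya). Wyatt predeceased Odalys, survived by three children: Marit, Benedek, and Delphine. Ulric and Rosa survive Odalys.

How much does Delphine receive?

Una first takes €120,000, leaving a balance of €12,000,000. Una then takes two-fifths of the balance (€4,800,000), for a total of €4,920,000. The remaining €7,200,000 passes to the descendants.
The descendants' portion (€7,200,000) is divided at the children's generation into 4 shares of €1,800,000. Ulric and Rosa each take €1,800,000. The 2 shares of the deceased (Joaquin and Wyatt) are combined into a pool of €3,600,000.
That pool (€3,600,000) is divided at the grandchildren's generation equally among Ines, Orsolya, Marit, Benedek, and Delphine: €720,000 each.

Delphine receives €720,000.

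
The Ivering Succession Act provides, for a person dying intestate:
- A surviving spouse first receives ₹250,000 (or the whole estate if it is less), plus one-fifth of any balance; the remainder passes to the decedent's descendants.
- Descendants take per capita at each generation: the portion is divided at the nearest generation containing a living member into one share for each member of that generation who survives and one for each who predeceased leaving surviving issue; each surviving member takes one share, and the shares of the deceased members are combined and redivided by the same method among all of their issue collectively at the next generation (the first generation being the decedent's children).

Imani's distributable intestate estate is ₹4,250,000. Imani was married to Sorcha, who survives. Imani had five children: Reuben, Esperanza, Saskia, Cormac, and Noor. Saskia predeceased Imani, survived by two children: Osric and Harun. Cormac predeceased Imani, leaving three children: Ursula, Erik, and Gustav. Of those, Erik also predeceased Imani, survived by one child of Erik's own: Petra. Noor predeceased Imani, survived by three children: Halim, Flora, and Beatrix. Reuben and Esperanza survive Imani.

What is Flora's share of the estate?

Sorcha first takes ₹250,000, leaving a balance of ₹4,000,000. Sorcha then takes one-fifth of the balance (₹800,000), for a total of ₹1,050,000. The remaining ₹3,200,000 passes to the descendants.
The descendants' portion (₹3,200,000) is divided at the children's generation into 5 shares of ₹640,000. Reuben and Esperanza each take ₹640,000. The 3 shares of the deceased (Saskia, Cormac, and Noor) are combined into a pool of ₹1,920,000.
That pool (₹1,920,000) is divided at the grandchildren's generation into 8 shares of ₹240,000. Osric, Harun, Ursula, Gustav, Halim, Flora, and Beatrix each take ₹240,000. The remaining share for the deceased Erik (₹240,000) is carried to the next generation.
That pool (₹240,000) passes entirely to Petra, the sole taker at the great-grandchildren's generation.

Flora receives ₹240,000.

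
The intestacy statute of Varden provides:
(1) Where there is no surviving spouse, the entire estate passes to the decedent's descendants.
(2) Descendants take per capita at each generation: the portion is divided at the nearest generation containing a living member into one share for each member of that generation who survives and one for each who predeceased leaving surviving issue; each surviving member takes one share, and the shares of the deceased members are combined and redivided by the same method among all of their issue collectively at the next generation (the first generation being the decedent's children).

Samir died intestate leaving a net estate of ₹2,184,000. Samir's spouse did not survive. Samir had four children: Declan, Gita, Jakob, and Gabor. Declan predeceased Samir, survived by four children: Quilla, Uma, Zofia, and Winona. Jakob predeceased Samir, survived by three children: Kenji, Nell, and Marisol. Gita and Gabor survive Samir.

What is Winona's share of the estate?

Winona receives ₹156,000.

The entire ₹2,184,000 passes to the descendants.
That amount (₹2,184,000) is divided at the children's generation into 4 shares of ₹546,000. Gita and Gabor each take ₹546,000. The 2 shares of the deceased (Declan and Jakob) are combined into a pool of ₹1,092,000.
That pool (₹1,092,000) is divided at the grandchildren's generation equally among Quilla, Uma, Zofia, Winona, Kenji, Nell, and Marisol: ₹156,000 each.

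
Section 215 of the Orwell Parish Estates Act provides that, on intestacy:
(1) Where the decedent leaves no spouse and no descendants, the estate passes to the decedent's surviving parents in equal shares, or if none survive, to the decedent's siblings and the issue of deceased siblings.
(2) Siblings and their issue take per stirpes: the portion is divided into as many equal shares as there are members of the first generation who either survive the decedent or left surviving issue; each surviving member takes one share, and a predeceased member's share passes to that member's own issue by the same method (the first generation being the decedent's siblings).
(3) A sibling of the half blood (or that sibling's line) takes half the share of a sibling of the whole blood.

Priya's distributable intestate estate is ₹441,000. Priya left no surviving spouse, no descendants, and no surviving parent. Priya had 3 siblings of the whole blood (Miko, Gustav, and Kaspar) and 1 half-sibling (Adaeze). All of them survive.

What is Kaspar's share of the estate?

Kaspar receives ₹126,000.

The entire ₹441,000 passes to the siblings and their issue.
Counting each half-blood sibling's line as half a unit, there are 7/2 units in ₹441,000, so one unit is ₹126,000. Whole-blood lines (Miko, Gustav, and Kaspar) take ₹126,000 each; half-blood lines (Adaeze) take ₹63,000 each.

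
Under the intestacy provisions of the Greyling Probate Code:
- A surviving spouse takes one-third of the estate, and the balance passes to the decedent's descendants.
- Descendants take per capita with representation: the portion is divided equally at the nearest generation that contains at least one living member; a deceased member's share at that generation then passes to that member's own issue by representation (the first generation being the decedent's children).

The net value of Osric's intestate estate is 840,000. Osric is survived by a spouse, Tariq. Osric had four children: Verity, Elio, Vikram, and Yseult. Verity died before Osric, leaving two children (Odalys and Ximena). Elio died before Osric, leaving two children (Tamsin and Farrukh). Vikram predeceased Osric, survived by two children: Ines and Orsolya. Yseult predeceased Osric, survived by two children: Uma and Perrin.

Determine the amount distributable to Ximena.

Tariq takes one-third of 840,000 = 280,000. The remaining 560,000 passes to the descendants.
No child survives, so the initial division is made at the grandchildren's generation.
The descendants' portion (560,000) is divided into 8 shares of 70,000: Odalys, Ximena, Tamsin, Farrukh, Ines, Orsolya, Uma, and Perrin each take 70,000.

Ximena receives 70,000.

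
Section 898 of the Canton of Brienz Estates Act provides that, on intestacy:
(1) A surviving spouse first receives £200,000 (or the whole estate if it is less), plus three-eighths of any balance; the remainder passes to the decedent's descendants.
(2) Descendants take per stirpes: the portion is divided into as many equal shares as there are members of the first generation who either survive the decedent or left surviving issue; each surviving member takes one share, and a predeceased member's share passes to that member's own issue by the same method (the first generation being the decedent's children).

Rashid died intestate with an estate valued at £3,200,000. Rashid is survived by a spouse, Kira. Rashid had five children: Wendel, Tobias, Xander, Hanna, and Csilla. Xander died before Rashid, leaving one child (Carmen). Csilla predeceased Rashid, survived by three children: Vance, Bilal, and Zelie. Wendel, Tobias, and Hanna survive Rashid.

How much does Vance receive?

Kira first takes £200,000, leaving a balance of £3,000,000. Kira then takes three-eighths of the balance (£1,125,000), for a total of £1,325,000. The remaining £1,875,000 passes to the descendants.
The descendants' portion (£1,875,000) is divided into 5 shares of £375,000: Wendel, Tobias, and Hanna each take £375,000; Xander's £375,000 share passes to Xander's issue; Csilla's £375,000 share passes to Csilla's issue.
Xander's share (£375,000) passes entirely to Carmen.
Csilla's share (£375,000) is divided into 3 shares of £125,000: Vance, Bilal, and Zelie each take £125,000.

Vance receives £125,000.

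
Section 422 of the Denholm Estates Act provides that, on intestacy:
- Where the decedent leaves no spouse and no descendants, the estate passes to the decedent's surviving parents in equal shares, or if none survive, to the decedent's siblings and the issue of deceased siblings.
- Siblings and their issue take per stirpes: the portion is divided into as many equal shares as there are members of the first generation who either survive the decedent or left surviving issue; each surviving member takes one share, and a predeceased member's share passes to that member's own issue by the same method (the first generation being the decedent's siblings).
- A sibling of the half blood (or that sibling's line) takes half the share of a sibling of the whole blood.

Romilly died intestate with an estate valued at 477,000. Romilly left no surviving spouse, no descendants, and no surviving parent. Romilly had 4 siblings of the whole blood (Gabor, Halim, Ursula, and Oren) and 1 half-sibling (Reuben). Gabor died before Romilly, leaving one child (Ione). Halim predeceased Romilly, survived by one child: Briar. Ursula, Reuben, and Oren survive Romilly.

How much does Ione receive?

The entire 477,000 passes to the siblings and their issue.
Counting each half-blood sibling's line as half a unit, there are 9/2 units in 477,000, so one unit is 106,000. Whole-blood lines (Gabor, Halim, Ursula, and Oren) take 106,000 each; half-blood lines (Reuben) take 53,000 each.
Gabor's share (106,000) passes entirely to Ione.
Halim's share (106,000) passes entirely to Briar.

Ione receives 106,000.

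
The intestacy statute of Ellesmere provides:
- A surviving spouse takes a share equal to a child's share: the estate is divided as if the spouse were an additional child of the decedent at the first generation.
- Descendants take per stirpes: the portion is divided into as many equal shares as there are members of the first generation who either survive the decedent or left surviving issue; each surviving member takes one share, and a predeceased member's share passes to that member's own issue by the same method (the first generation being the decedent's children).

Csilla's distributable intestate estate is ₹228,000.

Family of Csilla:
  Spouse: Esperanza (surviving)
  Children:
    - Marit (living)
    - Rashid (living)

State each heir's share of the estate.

The spouse counts as an additional share at the children's level, so there are 3 primary shares of ₹76,000. Esperanza takes one such share (₹76,000).
The children's combined portion (₹152,000) is divided into 2 shares of ₹76,000: Marit and Rashid each take ₹76,000.

Esperanza: ₹76,000; Marit: ₹76,000; Rashid: ₹76,000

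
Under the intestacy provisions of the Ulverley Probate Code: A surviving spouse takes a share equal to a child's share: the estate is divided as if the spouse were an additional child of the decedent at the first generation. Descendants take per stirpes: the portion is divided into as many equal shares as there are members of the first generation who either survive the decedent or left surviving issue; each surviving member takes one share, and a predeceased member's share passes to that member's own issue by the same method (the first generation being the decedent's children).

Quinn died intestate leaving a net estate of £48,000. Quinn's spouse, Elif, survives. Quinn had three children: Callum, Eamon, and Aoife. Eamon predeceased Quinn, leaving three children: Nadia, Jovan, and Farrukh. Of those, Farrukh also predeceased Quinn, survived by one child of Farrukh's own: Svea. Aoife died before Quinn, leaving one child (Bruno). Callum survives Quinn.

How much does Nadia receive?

The spouse counts as an additional share at the children's level, so there are 4 primary shares of £12,000. Elif takes one such share (£12,000).
The children's combined portion (£36,000) is divided into 3 shares of £12,000: Callum takes £12,000; Eamon's £12,000 share passes to Eamon's issue; Aoife's £12,000 share passes to Aoife's issue.
Eamon's share (£12,000) is divided into 3 shares of £4,000: Nadia and Jovan each take £4,000; Farrukh's £4,000 share passes to Farrukh's issue.
Farrukh's share (£4,000) passes entirely to Svea.
Aoife's share (£12,000) passes entirely to Bruno.

Nadia receives £4,000.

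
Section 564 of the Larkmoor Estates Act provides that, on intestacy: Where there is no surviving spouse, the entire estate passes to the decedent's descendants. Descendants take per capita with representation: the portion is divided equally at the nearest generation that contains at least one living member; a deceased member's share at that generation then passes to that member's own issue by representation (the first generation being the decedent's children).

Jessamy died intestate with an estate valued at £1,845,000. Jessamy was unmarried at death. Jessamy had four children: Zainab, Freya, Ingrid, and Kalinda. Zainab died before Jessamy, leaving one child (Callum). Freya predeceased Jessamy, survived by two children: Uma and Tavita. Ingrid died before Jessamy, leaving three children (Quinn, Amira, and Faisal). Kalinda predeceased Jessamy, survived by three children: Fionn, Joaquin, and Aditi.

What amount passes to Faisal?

The entire £1,845,000 passes to the descendants.
No child survives, so the initial division is made at the grandchildren's generation.
That amount (£1,845,000) is divided into 9 shares of £205,000: Callum, Uma, Tavita, Quinn, Amira, Faisal, Fionn, Joaquin, and Aditi each take £205,000.

Faisal receives £205,000.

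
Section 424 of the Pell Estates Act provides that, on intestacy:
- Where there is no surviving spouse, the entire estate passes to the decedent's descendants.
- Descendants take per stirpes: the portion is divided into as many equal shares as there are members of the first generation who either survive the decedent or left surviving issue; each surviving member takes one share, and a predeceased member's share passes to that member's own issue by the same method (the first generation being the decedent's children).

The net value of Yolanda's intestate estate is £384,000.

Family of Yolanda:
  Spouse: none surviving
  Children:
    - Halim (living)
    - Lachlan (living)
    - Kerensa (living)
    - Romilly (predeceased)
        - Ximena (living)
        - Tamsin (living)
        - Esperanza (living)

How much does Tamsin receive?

The entire £384,000 passes to the descendants.
That amount (£384,000) is divided into 4 shares of £96,000: Halim, Lachlan, and Kerensa each take £96,000; Romilly's £96,000 share passes to Romilly's issue.
Romilly's share (£96,000) is divided into 3 shares of £32,000: Ximena, Tamsin, and Esperanza each take £32,000.

Tamsin receives £32,000.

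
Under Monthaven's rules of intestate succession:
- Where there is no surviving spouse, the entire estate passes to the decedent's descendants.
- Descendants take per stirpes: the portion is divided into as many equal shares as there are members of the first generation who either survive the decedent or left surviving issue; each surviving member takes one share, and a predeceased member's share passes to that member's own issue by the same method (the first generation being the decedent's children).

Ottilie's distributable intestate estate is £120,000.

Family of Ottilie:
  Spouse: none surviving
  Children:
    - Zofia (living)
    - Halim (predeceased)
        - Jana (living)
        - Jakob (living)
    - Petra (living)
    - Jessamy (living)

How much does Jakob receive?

Jakob receives £15,000.

The entire £120,000 passes to the descendants.
That amount (£120,000) is divided into 4 shares of £30,000: Zofia, Petra, and Jessamy each take £30,000; Halim's £30,000 share passes to Halim's issue.
Halim's share (£30,000) is divided into 2 shares of £15,000: Jana and Jakob each take £15,000.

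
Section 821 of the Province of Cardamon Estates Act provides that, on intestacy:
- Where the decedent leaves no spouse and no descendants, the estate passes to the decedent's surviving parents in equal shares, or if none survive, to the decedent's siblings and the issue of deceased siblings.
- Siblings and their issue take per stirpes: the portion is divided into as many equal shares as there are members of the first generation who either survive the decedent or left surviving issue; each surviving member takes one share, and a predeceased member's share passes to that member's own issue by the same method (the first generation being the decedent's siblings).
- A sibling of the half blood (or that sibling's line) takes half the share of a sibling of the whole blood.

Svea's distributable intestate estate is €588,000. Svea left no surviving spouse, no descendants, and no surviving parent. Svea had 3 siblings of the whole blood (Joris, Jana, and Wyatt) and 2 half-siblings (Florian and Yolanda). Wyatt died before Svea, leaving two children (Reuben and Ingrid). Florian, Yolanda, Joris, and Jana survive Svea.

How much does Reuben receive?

The entire €588,000 passes to the siblings and their issue.
Counting each half-blood sibling's line as half a unit, there are 4 units in €588,000, so one unit is €147,000. Whole-blood lines (Joris, Jana, and Wyatt) take €147,000 each; half-blood lines (Florian and Yolanda) take €73,500 each.
Wyatt's share (€147,000) is divided into 2 shares of €73,500: Reuben and Ingrid each take €73,500.

Reuben receives €73,500.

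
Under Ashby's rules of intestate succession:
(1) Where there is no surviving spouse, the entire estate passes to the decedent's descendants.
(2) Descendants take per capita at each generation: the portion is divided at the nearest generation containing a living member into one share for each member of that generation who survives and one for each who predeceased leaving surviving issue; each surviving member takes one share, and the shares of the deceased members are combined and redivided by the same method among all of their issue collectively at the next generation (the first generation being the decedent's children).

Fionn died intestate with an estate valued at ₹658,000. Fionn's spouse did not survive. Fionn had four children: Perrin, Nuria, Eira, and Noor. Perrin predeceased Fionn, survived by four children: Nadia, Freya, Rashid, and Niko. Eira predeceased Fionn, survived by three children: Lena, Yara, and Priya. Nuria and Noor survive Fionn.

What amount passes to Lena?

Lena receives ₹47,000.

The entire ₹658,000 passes to the descendants.
That amount (₹658,000) is divided at the children's generation into 4 shares of ₹164,500. Nuria and Noor each take ₹164,500. The 2 shares of the deceased (Perrin and Eira) are combined into a pool of ₹329,000.
That pool (₹329,000) is divided at the grandchildren's generation equally among Nadia, Freya, Rashid, Niko, Lena, Yara, and Priya: ₹47,000 each.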